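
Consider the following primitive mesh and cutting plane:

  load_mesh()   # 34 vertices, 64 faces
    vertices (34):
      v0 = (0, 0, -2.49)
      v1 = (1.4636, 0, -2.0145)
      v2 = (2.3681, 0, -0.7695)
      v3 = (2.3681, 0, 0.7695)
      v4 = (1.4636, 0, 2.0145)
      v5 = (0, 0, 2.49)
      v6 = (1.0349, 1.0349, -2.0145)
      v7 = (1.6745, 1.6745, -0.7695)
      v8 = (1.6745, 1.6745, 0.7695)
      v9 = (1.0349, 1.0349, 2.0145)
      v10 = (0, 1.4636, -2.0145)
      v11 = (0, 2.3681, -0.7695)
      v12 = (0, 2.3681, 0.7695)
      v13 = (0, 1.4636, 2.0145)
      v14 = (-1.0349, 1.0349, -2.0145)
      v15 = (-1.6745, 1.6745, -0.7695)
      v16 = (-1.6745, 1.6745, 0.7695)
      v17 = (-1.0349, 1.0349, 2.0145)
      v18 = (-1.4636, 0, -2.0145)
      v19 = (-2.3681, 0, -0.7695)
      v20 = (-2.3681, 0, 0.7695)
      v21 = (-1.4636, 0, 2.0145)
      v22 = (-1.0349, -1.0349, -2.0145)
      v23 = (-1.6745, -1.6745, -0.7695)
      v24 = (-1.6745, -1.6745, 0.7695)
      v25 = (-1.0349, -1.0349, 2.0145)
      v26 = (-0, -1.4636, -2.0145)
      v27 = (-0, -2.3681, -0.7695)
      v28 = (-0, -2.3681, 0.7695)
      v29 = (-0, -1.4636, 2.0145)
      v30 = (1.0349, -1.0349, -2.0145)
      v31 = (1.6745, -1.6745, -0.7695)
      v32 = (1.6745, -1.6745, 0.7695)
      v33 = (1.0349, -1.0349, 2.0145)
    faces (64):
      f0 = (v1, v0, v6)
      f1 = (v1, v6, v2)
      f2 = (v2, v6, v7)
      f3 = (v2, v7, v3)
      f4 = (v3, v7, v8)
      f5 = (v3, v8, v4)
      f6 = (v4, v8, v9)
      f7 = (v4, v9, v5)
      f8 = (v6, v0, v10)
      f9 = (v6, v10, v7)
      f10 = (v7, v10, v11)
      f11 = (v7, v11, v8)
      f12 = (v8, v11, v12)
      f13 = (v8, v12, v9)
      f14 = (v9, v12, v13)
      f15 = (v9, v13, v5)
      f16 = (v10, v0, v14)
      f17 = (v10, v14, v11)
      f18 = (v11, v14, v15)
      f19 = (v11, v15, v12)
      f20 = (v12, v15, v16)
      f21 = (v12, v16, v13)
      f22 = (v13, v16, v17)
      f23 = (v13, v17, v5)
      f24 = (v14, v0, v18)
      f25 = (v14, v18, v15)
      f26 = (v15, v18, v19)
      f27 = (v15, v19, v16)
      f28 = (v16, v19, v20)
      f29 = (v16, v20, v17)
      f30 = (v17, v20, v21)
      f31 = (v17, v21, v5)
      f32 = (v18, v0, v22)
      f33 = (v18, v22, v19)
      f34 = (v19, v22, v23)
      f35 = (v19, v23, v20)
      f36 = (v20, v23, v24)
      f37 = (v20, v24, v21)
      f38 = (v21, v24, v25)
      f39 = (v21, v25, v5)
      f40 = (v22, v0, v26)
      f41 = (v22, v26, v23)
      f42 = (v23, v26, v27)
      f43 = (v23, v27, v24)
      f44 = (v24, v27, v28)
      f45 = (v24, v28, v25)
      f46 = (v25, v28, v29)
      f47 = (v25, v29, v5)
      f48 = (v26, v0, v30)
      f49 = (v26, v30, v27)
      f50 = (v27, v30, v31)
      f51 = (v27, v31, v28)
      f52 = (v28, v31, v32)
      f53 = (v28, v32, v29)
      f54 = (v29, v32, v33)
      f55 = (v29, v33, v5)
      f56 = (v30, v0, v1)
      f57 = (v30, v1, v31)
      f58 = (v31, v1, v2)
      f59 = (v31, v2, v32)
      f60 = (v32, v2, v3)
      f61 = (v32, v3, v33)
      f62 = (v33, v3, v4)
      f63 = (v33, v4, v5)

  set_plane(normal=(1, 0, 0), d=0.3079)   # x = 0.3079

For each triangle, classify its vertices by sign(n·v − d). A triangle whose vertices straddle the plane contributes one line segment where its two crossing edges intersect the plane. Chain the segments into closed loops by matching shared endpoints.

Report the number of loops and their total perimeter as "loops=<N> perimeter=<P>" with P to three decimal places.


Straddling triangles (20 of 64):
  (v1,v0,v6) [+-+] → (0.3079, 0, -2.38997)–(0.3079, 0.3079, -2.34853)  len=0.3107
  (v4,v9,v5) [++-] → (0.3079, 0.3079, 2.34853)–(0.3079, 0, 2.38997)  len=0.3107
  (v6,v0,v10) [+--] → (0.3079, 0.3079, -2.34853)–(0.3079, 1.33605, -2.0145)  len=1.0811
  (v6,v10,v7) [+-+] → (0.3079, 1.33605, -2.0145)–(0.3079, 1.50238, -1.78557)  len=0.2830
  (v7,v10,v11) [+--] → (0.3079, 1.50238, -1.78557)–(0.3079, 2.24056, -0.7695)  len=1.2559
  (v7,v11,v8) [+-+] → (0.3079, 2.24056, -0.7695)–(0.3079, 2.24056, -0.486515)  len=0.2830
  (v8,v11,v12) [+--] → (0.3079, 2.24056, -0.486515)–(0.3079, 2.24056, 0.7695)  len=1.2560
  (v8,v12,v9) [+-+] → (0.3079, 2.24056, 0.7695)–(0.3079, 1.97145, 1.13991)  len=0.4578
  (v9,v12,v13) [+--] → (0.3079, 1.97145, 1.13991)–(0.3079, 1.33605, 2.0145)  len=1.0810
  (v9,v13,v5) [+--] → (0.3079, 1.33605, 2.0145)–(0.3079, 0.3079, 2.34853)  len=1.0811
  (v26,v0,v30) [--+] → (0.3079, -0.3079, -2.34853)–(0.3079, -1.33605, -2.0145)  len=1.0811
  (v26,v30,v27) [-+-] → (0.3079, -1.33605, -2.0145)–(0.3079, -1.97145, -1.13991)  len=1.0810
  (v27,v30,v31) [-++] → (0.3079, -1.97145, -1.13991)–(0.3079, -2.24056, -0.7695)  len=0.4578
  (v27,v31,v28) [-+-] → (0.3079, -2.24056, -0.7695)–(0.3079, -2.24056, 0.486515)  len=1.2560
  (v28,v31,v32) [-++] → (0.3079, -2.24056, 0.486515)–(0.3079, -2.24056, 0.7695)  len=0.2830
  (v28,v32,v29) [-+-] → (0.3079, -2.24056, 0.7695)–(0.3079, -1.50238, 1.78557)  len=1.2559
  (v29,v32,v33) [-++] → (0.3079, -1.50238, 1.78557)–(0.3079, -1.33605, 2.0145)  len=0.2830
  (v29,v33,v5) [-+-] → (0.3079, -1.33605, 2.0145)–(0.3079, -0.3079, 2.34853)  len=1.0811
  (v30,v0,v1) [+-+] → (0.3079, -0.3079, -2.34853)–(0.3079, 0, -2.38997)  len=0.3107
  (v33,v4,v5) [++-] → (0.3079, 0, 2.38997)–(0.3079, -0.3079, 2.34853)  len=0.3107

Chained into 1 loop(s):
  loop 1: 20 segments, perimeter = 14.8005
Total perimeter = 14.800

loops=1 perimeter=14.800


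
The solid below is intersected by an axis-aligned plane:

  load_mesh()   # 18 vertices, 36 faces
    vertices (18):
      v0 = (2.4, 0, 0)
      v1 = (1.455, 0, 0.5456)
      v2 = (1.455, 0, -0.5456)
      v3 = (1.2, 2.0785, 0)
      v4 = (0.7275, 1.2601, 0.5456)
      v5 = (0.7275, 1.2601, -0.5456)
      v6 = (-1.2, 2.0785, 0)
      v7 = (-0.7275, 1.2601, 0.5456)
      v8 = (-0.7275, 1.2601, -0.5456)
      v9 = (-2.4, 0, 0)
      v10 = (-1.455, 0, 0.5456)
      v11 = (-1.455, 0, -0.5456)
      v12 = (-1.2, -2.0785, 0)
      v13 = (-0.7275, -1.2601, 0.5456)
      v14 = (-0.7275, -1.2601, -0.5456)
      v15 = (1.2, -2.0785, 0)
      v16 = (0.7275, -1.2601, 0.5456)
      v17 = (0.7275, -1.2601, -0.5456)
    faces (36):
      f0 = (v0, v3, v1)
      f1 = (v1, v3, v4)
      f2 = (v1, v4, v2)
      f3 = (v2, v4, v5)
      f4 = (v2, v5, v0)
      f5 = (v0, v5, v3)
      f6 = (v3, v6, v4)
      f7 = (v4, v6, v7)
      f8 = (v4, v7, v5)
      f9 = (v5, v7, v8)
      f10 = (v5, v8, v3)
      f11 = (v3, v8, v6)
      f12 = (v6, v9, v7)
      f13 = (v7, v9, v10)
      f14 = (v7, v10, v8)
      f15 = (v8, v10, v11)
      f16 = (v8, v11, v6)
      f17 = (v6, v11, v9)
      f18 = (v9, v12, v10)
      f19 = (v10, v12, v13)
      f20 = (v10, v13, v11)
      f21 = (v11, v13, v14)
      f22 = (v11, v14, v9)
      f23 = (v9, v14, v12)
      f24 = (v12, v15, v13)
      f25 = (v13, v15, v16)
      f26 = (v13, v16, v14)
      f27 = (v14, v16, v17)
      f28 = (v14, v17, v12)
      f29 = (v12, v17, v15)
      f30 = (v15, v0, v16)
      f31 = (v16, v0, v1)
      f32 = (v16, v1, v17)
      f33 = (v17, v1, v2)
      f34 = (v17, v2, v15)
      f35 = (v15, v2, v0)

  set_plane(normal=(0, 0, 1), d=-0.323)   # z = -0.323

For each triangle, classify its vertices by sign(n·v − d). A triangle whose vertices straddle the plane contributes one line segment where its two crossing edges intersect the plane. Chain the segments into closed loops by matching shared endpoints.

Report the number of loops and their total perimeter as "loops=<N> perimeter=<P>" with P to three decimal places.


Straddling triangles (24 of 36):
  (v1,v4,v2) [++-] → (1.30659, 0.257055, -0.323)–(1.455, 0, -0.323)  len=0.2968
  (v2,v4,v5) [-+-] → (1.30659, 0.257055, -0.323)–(0.7275, 1.2601, -0.323)  len=1.1582
  (v2,v5,v0) [--+] → (1.40987, 0.74599, -0.323)–(1.84055, 0, -0.323)  len=0.8614
  (v0,v5,v3) [+-+] → (1.40987, 0.74599, -0.323)–(0.920276, 1.594, -0.323)  len=0.9792
  (v4,v7,v5) [++-] → (0.430686, 1.2601, -0.323)–(0.7275, 1.2601, -0.323)  len=0.2968
  (v5,v7,v8) [-+-] → (0.430686, 1.2601, -0.323)–(-0.7275, 1.2601, -0.323)  len=1.1582
  (v5,v8,v3) [--+] → (0.058903, 1.594, -0.323)–(0.920276, 1.594, -0.323)  len=0.8614
  (v3,v8,v6) [+-+] → (0.058903, 1.594, -0.323)–(-0.920276, 1.594, -0.323)  len=0.9792
  (v7,v10,v8) [++-] → (-0.875907, 1.00305, -0.323)–(-0.7275, 1.2601, -0.323)  len=0.2968
  (v8,v10,v11) [-+-] → (-0.875907, 1.00305, -0.323)–(-1.455, 0, -0.323)  len=1.1582
  (v8,v11,v6) [--+] → (-1.35096, 0.84801, -0.323)–(-0.920276, 1.594, -0.323)  len=0.8614
  (v6,v11,v9) [+-+] → (-1.35096, 0.84801, -0.323)–(-1.84055, 0, -0.323)  len=0.9792
  (v10,v13,v11) [++-] → (-1.30659, -0.257055, -0.323)–(-1.455, 0, -0.323)  len=0.2968
  (v11,v13,v14) [-+-] → (-1.30659, -0.257055, -0.323)–(-0.7275, -1.2601, -0.323)  len=1.1582
  (v11,v14,v9) [--+] → (-1.40987, -0.74599, -0.323)–(-1.84055, 0, -0.323)  len=0.8614
  (v9,v14,v12) [+-+] → (-1.40987, -0.74599, -0.323)–(-0.920276, -1.594, -0.323)  len=0.9792
  (v13,v16,v14) [++-] → (-0.430686, -1.2601, -0.323)–(-0.7275, -1.2601, -0.323)  len=0.2968
  (v14,v16,v17) [-+-] → (-0.430686, -1.2601, -0.323)–(0.7275, -1.2601, -0.323)  len=1.1582
  (v14,v17,v12) [--+] → (-0.058903, -1.594, -0.323)–(-0.920276, -1.594, -0.323)  len=0.8614
  (v12,v17,v15) [+-+] → (-0.058903, -1.594, -0.323)–(0.920276, -1.594, -0.323)  len=0.9792
  (v16,v1,v17) [++-] → (0.875907, -1.00305, -0.323)–(0.7275, -1.2601, -0.323)  len=0.2968
  (v17,v1,v2) [-+-] → (0.875907, -1.00305, -0.323)–(1.455, 0, -0.323)  len=1.1582
  (v17,v2,v15) [--+] → (1.35096, -0.84801, -0.323)–(0.920276, -1.594, -0.323)  len=0.8614
  (v15,v2,v0) [+-+] → (1.35096, -0.84801, -0.323)–(1.84055, 0, -0.323)  len=0.9792

Chained into 2 loop(s):
  loop 1: 12 segments, perimeter = 8.7301
  loop 2: 12 segments, perimeter = 11.0434
Total perimeter = 19.774

loops=2 perimeter=19.774


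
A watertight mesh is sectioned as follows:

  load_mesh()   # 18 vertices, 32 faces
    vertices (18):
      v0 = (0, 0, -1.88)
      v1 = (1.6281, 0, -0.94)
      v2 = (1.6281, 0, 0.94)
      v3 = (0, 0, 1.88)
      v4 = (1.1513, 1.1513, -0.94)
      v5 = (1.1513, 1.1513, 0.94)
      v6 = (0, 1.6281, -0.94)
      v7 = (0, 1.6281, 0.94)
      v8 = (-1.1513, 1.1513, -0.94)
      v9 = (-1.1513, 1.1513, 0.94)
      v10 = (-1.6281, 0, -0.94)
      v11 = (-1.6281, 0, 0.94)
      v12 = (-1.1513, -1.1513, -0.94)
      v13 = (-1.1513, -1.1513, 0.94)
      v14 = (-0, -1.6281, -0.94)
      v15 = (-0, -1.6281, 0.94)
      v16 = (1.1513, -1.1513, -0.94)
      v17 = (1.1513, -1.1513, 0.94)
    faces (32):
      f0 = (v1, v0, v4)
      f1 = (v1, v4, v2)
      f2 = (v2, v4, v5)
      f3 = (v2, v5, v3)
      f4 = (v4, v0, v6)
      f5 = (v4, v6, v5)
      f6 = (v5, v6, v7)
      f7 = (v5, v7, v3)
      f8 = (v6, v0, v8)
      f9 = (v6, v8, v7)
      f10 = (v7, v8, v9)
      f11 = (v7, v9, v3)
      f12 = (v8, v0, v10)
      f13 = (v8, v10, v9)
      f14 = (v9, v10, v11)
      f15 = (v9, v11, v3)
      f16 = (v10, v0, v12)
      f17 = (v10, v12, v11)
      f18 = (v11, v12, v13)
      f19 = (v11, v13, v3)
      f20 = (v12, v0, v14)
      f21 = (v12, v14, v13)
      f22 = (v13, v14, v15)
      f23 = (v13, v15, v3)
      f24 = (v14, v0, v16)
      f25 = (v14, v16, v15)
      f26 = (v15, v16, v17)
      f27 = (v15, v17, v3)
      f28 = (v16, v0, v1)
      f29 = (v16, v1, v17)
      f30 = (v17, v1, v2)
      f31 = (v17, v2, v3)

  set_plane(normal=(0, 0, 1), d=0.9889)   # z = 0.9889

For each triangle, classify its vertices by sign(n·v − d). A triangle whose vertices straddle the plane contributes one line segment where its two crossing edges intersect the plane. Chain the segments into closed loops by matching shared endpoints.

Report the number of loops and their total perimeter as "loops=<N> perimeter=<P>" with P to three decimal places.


Straddling triangles (8 of 32):
  (v2,v5,v3) [--+] → (1.09141, 1.09141, 0.9889)–(1.5434, 0, 0.9889)  len=1.1813
  (v5,v7,v3) [--+] → (0, 1.5434, 0.9889)–(1.09141, 1.09141, 0.9889)  len=1.1813
  (v7,v9,v3) [--+] → (-1.09141, 1.09141, 0.9889)–(0, 1.5434, 0.9889)  len=1.1813
  (v9,v11,v3) [--+] → (-1.5434, 0, 0.9889)–(-1.09141, 1.09141, 0.9889)  len=1.1813
  (v11,v13,v3) [--+] → (-1.09141, -1.09141, 0.9889)–(-1.5434, 0, 0.9889)  len=1.1813
  (v13,v15,v3) [--+] → (0, -1.5434, 0.9889)–(-1.09141, -1.09141, 0.9889)  len=1.1813
  (v15,v17,v3) [--+] → (1.09141, -1.09141, 0.9889)–(0, -1.5434, 0.9889)  len=1.1813
  (v17,v2,v3) [--+] → (1.5434, 0, 0.9889)–(1.09141, -1.09141, 0.9889)  len=1.1813

Chained into 1 loop(s):
  loop 1: 8 segments, perimeter = 9.4504
Total perimeter = 9.450

loops=1 perimeter=9.450


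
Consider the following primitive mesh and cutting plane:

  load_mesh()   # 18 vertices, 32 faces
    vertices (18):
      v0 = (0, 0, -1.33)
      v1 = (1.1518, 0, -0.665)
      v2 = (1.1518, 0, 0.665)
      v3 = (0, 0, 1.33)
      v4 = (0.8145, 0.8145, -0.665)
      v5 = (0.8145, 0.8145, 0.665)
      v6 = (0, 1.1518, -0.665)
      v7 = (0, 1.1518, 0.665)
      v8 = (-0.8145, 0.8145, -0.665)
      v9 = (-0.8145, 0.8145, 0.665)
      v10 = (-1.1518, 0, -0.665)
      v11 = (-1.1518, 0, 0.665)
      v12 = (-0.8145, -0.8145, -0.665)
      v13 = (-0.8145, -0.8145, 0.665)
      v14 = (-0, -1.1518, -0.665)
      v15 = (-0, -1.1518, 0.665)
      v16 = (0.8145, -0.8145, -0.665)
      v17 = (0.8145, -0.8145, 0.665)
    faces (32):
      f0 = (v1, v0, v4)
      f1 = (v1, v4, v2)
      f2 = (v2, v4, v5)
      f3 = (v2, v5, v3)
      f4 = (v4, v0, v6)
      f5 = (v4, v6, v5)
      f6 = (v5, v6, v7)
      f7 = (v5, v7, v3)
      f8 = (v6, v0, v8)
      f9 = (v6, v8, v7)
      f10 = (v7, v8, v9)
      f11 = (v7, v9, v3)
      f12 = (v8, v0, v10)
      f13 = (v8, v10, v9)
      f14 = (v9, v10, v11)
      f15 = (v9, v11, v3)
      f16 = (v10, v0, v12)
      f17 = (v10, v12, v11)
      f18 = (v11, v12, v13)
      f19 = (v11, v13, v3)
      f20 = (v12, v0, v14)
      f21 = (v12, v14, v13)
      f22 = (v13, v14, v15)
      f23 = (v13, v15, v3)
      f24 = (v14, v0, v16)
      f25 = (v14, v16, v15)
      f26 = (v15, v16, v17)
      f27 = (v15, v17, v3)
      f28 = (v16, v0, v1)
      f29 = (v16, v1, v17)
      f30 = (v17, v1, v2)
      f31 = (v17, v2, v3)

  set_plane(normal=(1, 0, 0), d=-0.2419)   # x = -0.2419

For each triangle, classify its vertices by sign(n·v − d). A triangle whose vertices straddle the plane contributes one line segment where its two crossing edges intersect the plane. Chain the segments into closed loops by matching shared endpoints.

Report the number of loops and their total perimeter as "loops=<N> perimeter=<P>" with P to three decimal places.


loops=1 perimeter=7.395

Straddling triangles (12 of 32):
  (v6,v0,v8) [++-] → (-0.2419, 0.2419, -1.1325)–(-0.2419, 1.05162, -0.665)  len=0.9350
  (v6,v8,v7) [+-+] → (-0.2419, 1.05162, -0.665)–(-0.2419, 1.05162, 0.270001)  len=0.9350
  (v7,v8,v9) [+--] → (-0.2419, 1.05162, 0.270001)–(-0.2419, 1.05162, 0.665)  len=0.3950
  (v7,v9,v3) [+-+] → (-0.2419, 1.05162, 0.665)–(-0.2419, 0.2419, 1.1325)  len=0.9350
  (v8,v0,v10) [-+-] → (-0.2419, 0.2419, -1.1325)–(-0.2419, 0, -1.19034)  len=0.2487
  (v9,v11,v3) [--+] → (-0.2419, 0, 1.19034)–(-0.2419, 0.2419, 1.1325)  len=0.2487
  (v10,v0,v12) [-+-] → (-0.2419, 0, -1.19034)–(-0.2419, -0.2419, -1.1325)  len=0.2487
  (v11,v13,v3) [--+] → (-0.2419, -0.2419, 1.1325)–(-0.2419, 0, 1.19034)  len=0.2487
  (v12,v0,v14) [-++] → (-0.2419, -0.2419, -1.1325)–(-0.2419, -1.05162, -0.665)  len=0.9350
  (v12,v14,v13) [-+-] → (-0.2419, -1.05162, -0.665)–(-0.2419, -1.05162, -0.270001)  len=0.3950
  (v13,v14,v15) [-++] → (-0.2419, -1.05162, -0.270001)–(-0.2419, -1.05162, 0.665)  len=0.9350
  (v13,v15,v3) [-++] → (-0.2419, -1.05162, 0.665)–(-0.2419, -0.2419, 1.1325)  len=0.9350

Chained into 1 loop(s):
  loop 1: 12 segments, perimeter = 7.3948
Total perimeter = 7.395


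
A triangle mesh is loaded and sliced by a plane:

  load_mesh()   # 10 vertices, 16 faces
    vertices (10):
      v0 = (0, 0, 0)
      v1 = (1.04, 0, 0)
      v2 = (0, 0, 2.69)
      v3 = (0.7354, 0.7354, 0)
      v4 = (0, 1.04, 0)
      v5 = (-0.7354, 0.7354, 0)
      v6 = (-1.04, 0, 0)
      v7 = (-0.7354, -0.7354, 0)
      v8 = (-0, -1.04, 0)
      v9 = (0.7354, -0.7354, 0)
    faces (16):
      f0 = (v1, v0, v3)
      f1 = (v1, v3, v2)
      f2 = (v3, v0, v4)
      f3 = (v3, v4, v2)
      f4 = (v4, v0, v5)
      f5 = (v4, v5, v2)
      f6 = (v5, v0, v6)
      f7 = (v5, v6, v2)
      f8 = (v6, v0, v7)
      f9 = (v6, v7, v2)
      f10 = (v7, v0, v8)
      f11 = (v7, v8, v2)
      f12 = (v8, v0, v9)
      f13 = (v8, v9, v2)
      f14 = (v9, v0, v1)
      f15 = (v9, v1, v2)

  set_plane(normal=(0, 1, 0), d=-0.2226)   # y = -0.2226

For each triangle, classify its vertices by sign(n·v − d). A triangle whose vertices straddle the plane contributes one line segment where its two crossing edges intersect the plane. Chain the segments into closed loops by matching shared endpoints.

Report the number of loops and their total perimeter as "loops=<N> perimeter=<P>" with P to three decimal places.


loops=1 perimeter=6.570

Straddling triangles (8 of 16):
  (v6,v0,v7) [++-] → (-0.2226, -0.2226, 0)–(-0.9478, -0.2226, 0)  len=0.7252
  (v6,v7,v2) [+-+] → (-0.9478, -0.2226, 0)–(-0.2226, -0.2226, 1.87576)  len=2.0111
  (v7,v0,v8) [-+-] → (-0.2226, -0.2226, 0)–(0, -0.2226, 0)  len=0.2226
  (v7,v8,v2) [--+] → (0, -0.2226, 2.11424)–(-0.2226, -0.2226, 1.87576)  len=0.3262
  (v8,v0,v9) [-+-] → (0, -0.2226, 0)–(0.2226, -0.2226, 0)  len=0.2226
  (v8,v9,v2) [--+] → (0.2226, -0.2226, 1.87576)–(0, -0.2226, 2.11424)  len=0.3262
  (v9,v0,v1) [-++] → (0.2226, -0.2226, 0)–(0.9478, -0.2226, 0)  len=0.7252
  (v9,v1,v2) [-++] → (0.9478, -0.2226, 0)–(0.2226, -0.2226, 1.87576)  len=2.0111

Chained into 1 loop(s):
  loop 1: 8 segments, perimeter = 6.5702
Total perimeter = 6.570


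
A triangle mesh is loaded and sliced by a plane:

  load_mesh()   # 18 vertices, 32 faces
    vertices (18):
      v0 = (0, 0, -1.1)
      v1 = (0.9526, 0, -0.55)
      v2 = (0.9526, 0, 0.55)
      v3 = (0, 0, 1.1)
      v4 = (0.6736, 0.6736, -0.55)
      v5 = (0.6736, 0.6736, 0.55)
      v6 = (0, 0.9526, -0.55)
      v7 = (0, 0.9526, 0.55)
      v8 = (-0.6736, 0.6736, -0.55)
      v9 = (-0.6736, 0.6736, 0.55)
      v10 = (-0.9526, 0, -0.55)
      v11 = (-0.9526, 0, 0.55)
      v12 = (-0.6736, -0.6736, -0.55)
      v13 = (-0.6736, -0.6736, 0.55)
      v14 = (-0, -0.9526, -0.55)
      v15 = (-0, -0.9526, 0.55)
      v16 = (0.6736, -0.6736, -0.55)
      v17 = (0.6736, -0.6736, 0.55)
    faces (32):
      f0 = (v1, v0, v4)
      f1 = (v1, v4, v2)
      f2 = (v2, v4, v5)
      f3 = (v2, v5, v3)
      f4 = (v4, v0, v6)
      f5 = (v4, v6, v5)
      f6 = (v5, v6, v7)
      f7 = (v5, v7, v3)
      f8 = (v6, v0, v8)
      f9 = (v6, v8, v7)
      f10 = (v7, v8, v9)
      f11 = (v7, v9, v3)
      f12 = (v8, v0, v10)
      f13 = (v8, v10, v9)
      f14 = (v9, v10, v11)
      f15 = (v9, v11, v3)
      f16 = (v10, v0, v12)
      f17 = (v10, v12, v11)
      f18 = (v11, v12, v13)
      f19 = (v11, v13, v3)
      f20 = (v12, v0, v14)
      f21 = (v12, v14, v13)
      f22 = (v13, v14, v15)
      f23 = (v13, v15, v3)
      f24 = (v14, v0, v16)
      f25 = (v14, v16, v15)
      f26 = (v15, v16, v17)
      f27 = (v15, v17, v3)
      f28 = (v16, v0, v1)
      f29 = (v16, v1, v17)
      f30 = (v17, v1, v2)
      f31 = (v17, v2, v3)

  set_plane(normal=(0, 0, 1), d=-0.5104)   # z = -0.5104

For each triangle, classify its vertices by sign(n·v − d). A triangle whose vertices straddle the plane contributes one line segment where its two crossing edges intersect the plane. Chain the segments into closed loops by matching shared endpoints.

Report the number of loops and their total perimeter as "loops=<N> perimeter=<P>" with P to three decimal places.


Straddling triangles (16 of 32):
  (v1,v4,v2) [--+] → (0.683644, 0.64935, -0.5104)–(0.9526, 0, -0.5104)  len=0.7028
  (v2,v4,v5) [+-+] → (0.683644, 0.64935, -0.5104)–(0.6736, 0.6736, -0.5104)  len=0.0262
  (v4,v6,v5) [--+] → (0.0242496, 0.942556, -0.5104)–(0.6736, 0.6736, -0.5104)  len=0.7028
  (v5,v6,v7) [+-+] → (0.0242496, 0.942556, -0.5104)–(0, 0.9526, -0.5104)  len=0.0262
  (v6,v8,v7) [--+] → (-0.64935, 0.683644, -0.5104)–(0, 0.9526, -0.5104)  len=0.7028
  (v7,v8,v9) [+-+] → (-0.64935, 0.683644, -0.5104)–(-0.6736, 0.6736, -0.5104)  len=0.0262
  (v8,v10,v9) [--+] → (-0.942556, 0.0242496, -0.5104)–(-0.6736, 0.6736, -0.5104)  len=0.7028
  (v9,v10,v11) [+-+] → (-0.942556, 0.0242496, -0.5104)–(-0.9526, 0, -0.5104)  len=0.0262
  (v10,v12,v11) [--+] → (-0.683644, -0.64935, -0.5104)–(-0.9526, 0, -0.5104)  len=0.7028
  (v11,v12,v13) [+-+] → (-0.683644, -0.64935, -0.5104)–(-0.6736, -0.6736, -0.5104)  len=0.0262
  (v12,v14,v13) [--+] → (-0.0242496, -0.942556, -0.5104)–(-0.6736, -0.6736, -0.5104)  len=0.7028
  (v13,v14,v15) [+-+] → (-0.0242496, -0.942556, -0.5104)–(0, -0.9526, -0.5104)  len=0.0262
  (v14,v16,v15) [--+] → (0.64935, -0.683644, -0.5104)–(0, -0.9526, -0.5104)  len=0.7028
  (v15,v16,v17) [+-+] → (0.64935, -0.683644, -0.5104)–(0.6736, -0.6736, -0.5104)  len=0.0262
  (v16,v1,v17) [--+] → (0.942556, -0.0242496, -0.5104)–(0.6736, -0.6736, -0.5104)  len=0.7028
  (v17,v1,v2) [+-+] → (0.942556, -0.0242496, -0.5104)–(0.9526, 0, -0.5104)  len=0.0262

Chained into 1 loop(s):
  loop 1: 16 segments, perimeter = 5.8328
Total perimeter = 5.833

loops=1 perimeter=5.833


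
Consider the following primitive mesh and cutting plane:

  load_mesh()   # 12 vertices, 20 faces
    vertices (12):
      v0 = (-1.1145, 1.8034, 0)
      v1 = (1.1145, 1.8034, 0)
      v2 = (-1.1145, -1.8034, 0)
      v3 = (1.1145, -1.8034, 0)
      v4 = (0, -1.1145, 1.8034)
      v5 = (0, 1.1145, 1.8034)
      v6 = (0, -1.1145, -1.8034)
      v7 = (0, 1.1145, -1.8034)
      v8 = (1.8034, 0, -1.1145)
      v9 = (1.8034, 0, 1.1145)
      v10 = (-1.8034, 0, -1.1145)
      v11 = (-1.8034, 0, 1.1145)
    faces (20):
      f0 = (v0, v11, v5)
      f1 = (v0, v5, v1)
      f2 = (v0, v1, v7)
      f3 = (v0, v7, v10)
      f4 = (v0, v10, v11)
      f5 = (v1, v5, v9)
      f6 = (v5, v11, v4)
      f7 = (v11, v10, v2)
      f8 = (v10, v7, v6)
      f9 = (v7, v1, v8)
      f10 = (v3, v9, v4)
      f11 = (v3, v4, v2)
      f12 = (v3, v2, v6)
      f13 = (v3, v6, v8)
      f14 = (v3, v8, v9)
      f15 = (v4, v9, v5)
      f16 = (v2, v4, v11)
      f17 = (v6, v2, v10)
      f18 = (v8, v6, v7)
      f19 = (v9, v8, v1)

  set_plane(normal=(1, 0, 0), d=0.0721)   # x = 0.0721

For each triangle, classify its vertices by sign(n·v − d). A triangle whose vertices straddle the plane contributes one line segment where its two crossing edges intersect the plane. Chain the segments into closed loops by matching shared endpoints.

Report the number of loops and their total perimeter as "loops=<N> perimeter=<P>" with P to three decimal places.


Straddling triangles (10 of 20):
  (v0,v5,v1) [--+] → (0.0721, 1.15907, 1.68673)–(0.0721, 1.8034, 0)  len=1.8056
  (v0,v1,v7) [-+-] → (0.0721, 1.8034, 0)–(0.0721, 1.15907, -1.68673)  len=1.8056
  (v1,v5,v9) [+-+] → (0.0721, 1.15907, 1.68673)–(0.0721, 1.06994, 1.77586)  len=0.1260
  (v7,v1,v8) [-++] → (0.0721, 1.15907, -1.68673)–(0.0721, 1.06994, -1.77586)  len=0.1260
  (v3,v9,v4) [++-] → (0.0721, -1.06994, 1.77586)–(0.0721, -1.15907, 1.68673)  len=0.1260
  (v3,v4,v2) [+--] → (0.0721, -1.15907, 1.68673)–(0.0721, -1.8034, 0)  len=1.8056
  (v3,v2,v6) [+--] → (0.0721, -1.8034, 0)–(0.0721, -1.15907, -1.68673)  len=1.8056
  (v3,v6,v8) [+-+] → (0.0721, -1.15907, -1.68673)–(0.0721, -1.06994, -1.77586)  len=0.1260
  (v4,v9,v5) [-+-] → (0.0721, -1.06994, 1.77586)–(0.0721, 1.06994, 1.77586)  len=2.1399
  (v8,v6,v7) [+--] → (0.0721, -1.06994, -1.77586)–(0.0721, 1.06994, -1.77586)  len=2.1399

Chained into 1 loop(s):
  loop 1: 10 segments, perimeter = 12.0064
Total perimeter = 12.006

loops=1 perimeter=12.006


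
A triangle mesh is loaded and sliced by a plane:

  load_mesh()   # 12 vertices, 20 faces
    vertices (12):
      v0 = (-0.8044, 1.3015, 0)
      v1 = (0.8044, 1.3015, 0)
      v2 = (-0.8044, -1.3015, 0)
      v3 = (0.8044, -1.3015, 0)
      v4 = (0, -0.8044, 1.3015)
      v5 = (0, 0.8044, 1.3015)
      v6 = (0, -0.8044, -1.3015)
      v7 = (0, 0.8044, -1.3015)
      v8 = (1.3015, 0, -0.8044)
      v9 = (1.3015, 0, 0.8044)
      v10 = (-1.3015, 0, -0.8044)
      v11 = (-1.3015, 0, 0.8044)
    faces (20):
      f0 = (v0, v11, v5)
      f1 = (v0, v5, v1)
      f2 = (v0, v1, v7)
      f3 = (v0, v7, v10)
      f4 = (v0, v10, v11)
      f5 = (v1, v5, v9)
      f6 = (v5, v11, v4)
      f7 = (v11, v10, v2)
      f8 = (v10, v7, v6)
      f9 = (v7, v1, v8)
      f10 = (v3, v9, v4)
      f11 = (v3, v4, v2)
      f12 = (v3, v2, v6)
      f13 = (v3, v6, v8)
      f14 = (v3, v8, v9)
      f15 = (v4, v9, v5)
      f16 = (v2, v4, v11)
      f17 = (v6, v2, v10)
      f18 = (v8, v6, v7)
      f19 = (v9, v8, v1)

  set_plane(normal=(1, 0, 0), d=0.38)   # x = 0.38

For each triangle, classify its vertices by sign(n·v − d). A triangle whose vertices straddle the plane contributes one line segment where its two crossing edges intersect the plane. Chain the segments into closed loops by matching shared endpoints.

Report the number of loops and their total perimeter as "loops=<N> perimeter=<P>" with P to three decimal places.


loops=1 perimeter=7.875

Straddling triangles (10 of 20):
  (v0,v5,v1) [--+] → (0.38, 1.03923, 0.686669)–(0.38, 1.3015, 0)  len=0.7351
  (v0,v1,v7) [-+-] → (0.38, 1.3015, 0)–(0.38, 1.03923, -0.686669)  len=0.7351
  (v1,v5,v9) [+-+] → (0.38, 1.03923, 0.686669)–(0.38, 0.569539, 1.15636)  len=0.6642
  (v7,v1,v8) [-++] → (0.38, 1.03923, -0.686669)–(0.38, 0.569539, -1.15636)  len=0.6642
  (v3,v9,v4) [++-] → (0.38, -0.569539, 1.15636)–(0.38, -1.03923, 0.686669)  len=0.6642
  (v3,v4,v2) [+--] → (0.38, -1.03923, 0.686669)–(0.38, -1.3015, 0)  len=0.7351
  (v3,v2,v6) [+--] → (0.38, -1.3015, 0)–(0.38, -1.03923, -0.686669)  len=0.7351
  (v3,v6,v8) [+-+] → (0.38, -1.03923, -0.686669)–(0.38, -0.569539, -1.15636)  len=0.6642
  (v4,v9,v5) [-+-] → (0.38, -0.569539, 1.15636)–(0.38, 0.569539, 1.15636)  len=1.1391
  (v8,v6,v7) [+--] → (0.38, -0.569539, -1.15636)–(0.38, 0.569539, -1.15636)  len=1.1391

Chained into 1 loop(s):
  loop 1: 10 segments, perimeter = 7.8753
Total perimeter = 7.875


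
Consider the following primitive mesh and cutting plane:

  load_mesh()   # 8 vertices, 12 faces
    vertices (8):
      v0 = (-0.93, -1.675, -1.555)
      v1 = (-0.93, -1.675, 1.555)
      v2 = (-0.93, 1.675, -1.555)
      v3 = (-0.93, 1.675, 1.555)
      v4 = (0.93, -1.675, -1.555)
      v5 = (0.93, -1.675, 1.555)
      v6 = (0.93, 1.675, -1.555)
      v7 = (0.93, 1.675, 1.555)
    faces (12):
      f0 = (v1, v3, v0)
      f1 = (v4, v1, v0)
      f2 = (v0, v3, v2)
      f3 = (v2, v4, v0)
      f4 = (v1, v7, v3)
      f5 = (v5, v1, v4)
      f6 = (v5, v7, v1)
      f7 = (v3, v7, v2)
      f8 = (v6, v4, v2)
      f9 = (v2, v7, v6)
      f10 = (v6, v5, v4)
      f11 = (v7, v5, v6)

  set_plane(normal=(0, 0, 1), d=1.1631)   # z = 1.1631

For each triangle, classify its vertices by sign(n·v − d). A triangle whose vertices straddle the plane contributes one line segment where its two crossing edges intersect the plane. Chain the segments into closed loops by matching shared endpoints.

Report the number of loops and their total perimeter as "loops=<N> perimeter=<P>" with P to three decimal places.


Straddling triangles (8 of 12):
  (v1,v3,v0) [++-] → (-0.93, 1.25286, 1.1631)–(-0.93, -1.675, 1.1631)  len=2.9279
  (v4,v1,v0) [-+-] → (-0.695616, -1.675, 1.1631)–(-0.93, -1.675, 1.1631)  len=0.2344
  (v0,v3,v2) [-+-] → (-0.93, 1.25286, 1.1631)–(-0.93, 1.675, 1.1631)  len=0.4221
  (v5,v1,v4) [++-] → (-0.695616, -1.675, 1.1631)–(0.93, -1.675, 1.1631)  len=1.6256
  (v3,v7,v2) [++-] → (0.695616, 1.675, 1.1631)–(-0.93, 1.675, 1.1631)  len=1.6256
  (v2,v7,v6) [-+-] → (0.695616, 1.675, 1.1631)–(0.93, 1.675, 1.1631)  len=0.2344
  (v6,v5,v4) [-+-] → (0.93, -1.25286, 1.1631)–(0.93, -1.675, 1.1631)  len=0.4221
  (v7,v5,v6) [++-] → (0.93, -1.25286, 1.1631)–(0.93, 1.675, 1.1631)  len=2.9279

Chained into 1 loop(s):
  loop 1: 8 segments, perimeter = 10.4200
Total perimeter = 10.420

loops=1 perimeter=10.420


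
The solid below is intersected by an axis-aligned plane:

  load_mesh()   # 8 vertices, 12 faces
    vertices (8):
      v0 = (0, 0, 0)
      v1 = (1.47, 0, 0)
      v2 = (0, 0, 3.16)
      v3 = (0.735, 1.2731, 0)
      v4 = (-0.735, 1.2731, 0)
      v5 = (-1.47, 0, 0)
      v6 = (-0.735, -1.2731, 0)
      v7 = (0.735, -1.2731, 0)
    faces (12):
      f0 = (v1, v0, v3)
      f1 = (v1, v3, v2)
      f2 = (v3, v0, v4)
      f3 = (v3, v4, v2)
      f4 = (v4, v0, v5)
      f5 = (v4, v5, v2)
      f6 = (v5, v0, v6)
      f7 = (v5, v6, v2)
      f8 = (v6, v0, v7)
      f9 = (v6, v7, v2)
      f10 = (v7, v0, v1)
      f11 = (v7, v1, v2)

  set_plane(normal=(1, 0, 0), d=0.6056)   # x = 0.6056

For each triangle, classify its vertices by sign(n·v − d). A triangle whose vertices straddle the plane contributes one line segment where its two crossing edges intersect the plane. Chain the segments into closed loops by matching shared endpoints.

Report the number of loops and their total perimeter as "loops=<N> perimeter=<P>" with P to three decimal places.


Straddling triangles (8 of 12):
  (v1,v0,v3) [+-+] → (0.6056, 0, 0)–(0.6056, 1.04897, 0)  len=1.0490
  (v1,v3,v2) [++-] → (0.6056, 1.04897, 0.556332)–(0.6056, 0, 1.85817)  len=1.6719
  (v3,v0,v4) [+--] → (0.6056, 1.04897, 0)–(0.6056, 1.2731, 0)  len=0.2241
  (v3,v4,v2) [+--] → (0.6056, 1.2731, 0)–(0.6056, 1.04897, 0.556332)  len=0.5998
  (v6,v0,v7) [--+] → (0.6056, -1.04897, 0)–(0.6056, -1.2731, 0)  len=0.2241
  (v6,v7,v2) [-+-] → (0.6056, -1.2731, 0)–(0.6056, -1.04897, 0.556332)  len=0.5998
  (v7,v0,v1) [+-+] → (0.6056, -1.04897, 0)–(0.6056, 0, 0)  len=1.0490
  (v7,v1,v2) [++-] → (0.6056, 0, 1.85817)–(0.6056, -1.04897, 0.556332)  len=1.6719

Chained into 1 loop(s):
  loop 1: 8 segments, perimeter = 7.0895
Total perimeter = 7.089

loops=1 perimeter=7.089


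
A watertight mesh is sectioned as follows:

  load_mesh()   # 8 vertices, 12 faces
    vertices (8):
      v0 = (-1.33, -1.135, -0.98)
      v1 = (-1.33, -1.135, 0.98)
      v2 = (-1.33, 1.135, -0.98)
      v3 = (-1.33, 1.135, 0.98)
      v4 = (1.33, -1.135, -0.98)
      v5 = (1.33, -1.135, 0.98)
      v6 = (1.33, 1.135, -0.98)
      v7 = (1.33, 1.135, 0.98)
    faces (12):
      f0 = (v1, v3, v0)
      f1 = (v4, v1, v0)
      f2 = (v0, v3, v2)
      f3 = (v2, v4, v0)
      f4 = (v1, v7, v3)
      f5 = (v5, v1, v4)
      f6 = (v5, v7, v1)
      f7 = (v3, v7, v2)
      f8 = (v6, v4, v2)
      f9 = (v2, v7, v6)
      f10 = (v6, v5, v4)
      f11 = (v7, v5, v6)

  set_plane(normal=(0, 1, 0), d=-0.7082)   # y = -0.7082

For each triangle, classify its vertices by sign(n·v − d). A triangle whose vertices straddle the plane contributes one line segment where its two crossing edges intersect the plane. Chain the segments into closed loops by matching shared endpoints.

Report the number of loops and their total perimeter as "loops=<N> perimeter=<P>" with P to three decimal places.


Straddling triangles (8 of 12):
  (v1,v3,v0) [-+-] → (-1.33, -0.7082, 0.98)–(-1.33, -0.7082, -0.611485)  len=1.5915
  (v0,v3,v2) [-++] → (-1.33, -0.7082, -0.611485)–(-1.33, -0.7082, -0.98)  len=0.3685
  (v2,v4,v0) [+--] → (0.829873, -0.7082, -0.98)–(-1.33, -0.7082, -0.98)  len=2.1599
  (v1,v7,v3) [-++] → (-0.829873, -0.7082, 0.98)–(-1.33, -0.7082, 0.98)  len=0.5001
  (v5,v7,v1) [-+-] → (1.33, -0.7082, 0.98)–(-0.829873, -0.7082, 0.98)  len=2.1599
  (v6,v4,v2) [+-+] → (1.33, -0.7082, -0.98)–(0.829873, -0.7082, -0.98)  len=0.5001
  (v6,v5,v4) [+--] → (1.33, -0.7082, 0.611485)–(1.33, -0.7082, -0.98)  len=1.5915
  (v7,v5,v6) [+-+] → (1.33, -0.7082, 0.98)–(1.33, -0.7082, 0.611485)  len=0.3685

Chained into 1 loop(s):
  loop 1: 8 segments, perimeter = 9.2400
Total perimeter = 9.240

loops=1 perimeter=9.240


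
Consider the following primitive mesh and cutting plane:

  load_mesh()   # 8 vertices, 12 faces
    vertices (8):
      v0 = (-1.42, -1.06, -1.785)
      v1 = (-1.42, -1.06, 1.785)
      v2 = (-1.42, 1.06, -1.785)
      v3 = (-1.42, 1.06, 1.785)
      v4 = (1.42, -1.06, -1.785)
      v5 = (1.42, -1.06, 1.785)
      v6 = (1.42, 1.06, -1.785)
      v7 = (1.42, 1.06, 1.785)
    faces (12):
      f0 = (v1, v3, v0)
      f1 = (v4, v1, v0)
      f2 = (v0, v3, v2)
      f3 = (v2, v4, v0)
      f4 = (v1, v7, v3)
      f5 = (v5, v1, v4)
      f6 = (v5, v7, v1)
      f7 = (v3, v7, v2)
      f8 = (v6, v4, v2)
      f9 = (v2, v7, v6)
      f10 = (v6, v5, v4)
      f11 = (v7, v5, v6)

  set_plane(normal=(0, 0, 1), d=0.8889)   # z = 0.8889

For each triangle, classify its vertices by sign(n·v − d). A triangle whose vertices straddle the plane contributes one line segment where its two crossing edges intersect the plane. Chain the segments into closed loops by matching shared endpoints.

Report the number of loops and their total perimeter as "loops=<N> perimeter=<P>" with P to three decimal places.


Straddling triangles (8 of 12):
  (v1,v3,v0) [++-] → (-1.42, 0.527862, 0.8889)–(-1.42, -1.06, 0.8889)  len=1.5879
  (v4,v1,v0) [-+-] → (-0.707136, -1.06, 0.8889)–(-1.42, -1.06, 0.8889)  len=0.7129
  (v0,v3,v2) [-+-] → (-1.42, 0.527862, 0.8889)–(-1.42, 1.06, 0.8889)  len=0.5321
  (v5,v1,v4) [++-] → (-0.707136, -1.06, 0.8889)–(1.42, -1.06, 0.8889)  len=2.1271
  (v3,v7,v2) [++-] → (0.707136, 1.06, 0.8889)–(-1.42, 1.06, 0.8889)  len=2.1271
  (v2,v7,v6) [-+-] → (0.707136, 1.06, 0.8889)–(1.42, 1.06, 0.8889)  len=0.7129
  (v6,v5,v4) [-+-] → (1.42, -0.527862, 0.8889)–(1.42, -1.06, 0.8889)  len=0.5321
  (v7,v5,v6) [++-] → (1.42, -0.527862, 0.8889)–(1.42, 1.06, 0.8889)  len=1.5879

Chained into 1 loop(s):
  loop 1: 8 segments, perimeter = 9.9200
Total perimeter = 9.920

loops=1 perimeter=9.920


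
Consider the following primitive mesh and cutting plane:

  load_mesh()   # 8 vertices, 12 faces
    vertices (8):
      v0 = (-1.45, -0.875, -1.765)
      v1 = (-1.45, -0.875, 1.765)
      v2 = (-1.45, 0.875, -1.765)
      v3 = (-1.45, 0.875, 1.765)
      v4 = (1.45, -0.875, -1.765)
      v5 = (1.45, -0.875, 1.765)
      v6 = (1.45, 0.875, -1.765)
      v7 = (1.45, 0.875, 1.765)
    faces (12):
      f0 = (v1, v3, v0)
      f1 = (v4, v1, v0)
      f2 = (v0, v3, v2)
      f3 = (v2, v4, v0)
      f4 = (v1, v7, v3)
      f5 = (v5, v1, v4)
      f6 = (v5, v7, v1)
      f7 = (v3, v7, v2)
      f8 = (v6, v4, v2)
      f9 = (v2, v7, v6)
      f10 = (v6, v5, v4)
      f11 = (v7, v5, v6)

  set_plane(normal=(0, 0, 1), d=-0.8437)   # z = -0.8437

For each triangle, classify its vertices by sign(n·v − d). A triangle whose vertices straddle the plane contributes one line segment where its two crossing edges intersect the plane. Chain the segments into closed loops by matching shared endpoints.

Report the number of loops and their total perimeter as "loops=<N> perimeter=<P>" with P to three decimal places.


Straddling triangles (8 of 12):
  (v1,v3,v0) [++-] → (-1.45, -0.418265, -0.8437)–(-1.45, -0.875, -0.8437)  len=0.4567
  (v4,v1,v0) [-+-] → (0.693125, -0.875, -0.8437)–(-1.45, -0.875, -0.8437)  len=2.1431
  (v0,v3,v2) [-+-] → (-1.45, -0.418265, -0.8437)–(-1.45, 0.875, -0.8437)  len=1.2933
  (v5,v1,v4) [++-] → (0.693125, -0.875, -0.8437)–(1.45, -0.875, -0.8437)  len=0.7569
  (v3,v7,v2) [++-] → (-0.693125, 0.875, -0.8437)–(-1.45, 0.875, -0.8437)  len=0.7569
  (v2,v7,v6) [-+-] → (-0.693125, 0.875, -0.8437)–(1.45, 0.875, -0.8437)  len=2.1431
  (v6,v5,v4) [-+-] → (1.45, 0.418265, -0.8437)–(1.45, -0.875, -0.8437)  len=1.2933
  (v7,v5,v6) [++-] → (1.45, 0.418265, -0.8437)–(1.45, 0.875, -0.8437)  len=0.4567

Chained into 1 loop(s):
  loop 1: 8 segments, perimeter = 9.3000
Total perimeter = 9.300

loops=1 perimeter=9.300


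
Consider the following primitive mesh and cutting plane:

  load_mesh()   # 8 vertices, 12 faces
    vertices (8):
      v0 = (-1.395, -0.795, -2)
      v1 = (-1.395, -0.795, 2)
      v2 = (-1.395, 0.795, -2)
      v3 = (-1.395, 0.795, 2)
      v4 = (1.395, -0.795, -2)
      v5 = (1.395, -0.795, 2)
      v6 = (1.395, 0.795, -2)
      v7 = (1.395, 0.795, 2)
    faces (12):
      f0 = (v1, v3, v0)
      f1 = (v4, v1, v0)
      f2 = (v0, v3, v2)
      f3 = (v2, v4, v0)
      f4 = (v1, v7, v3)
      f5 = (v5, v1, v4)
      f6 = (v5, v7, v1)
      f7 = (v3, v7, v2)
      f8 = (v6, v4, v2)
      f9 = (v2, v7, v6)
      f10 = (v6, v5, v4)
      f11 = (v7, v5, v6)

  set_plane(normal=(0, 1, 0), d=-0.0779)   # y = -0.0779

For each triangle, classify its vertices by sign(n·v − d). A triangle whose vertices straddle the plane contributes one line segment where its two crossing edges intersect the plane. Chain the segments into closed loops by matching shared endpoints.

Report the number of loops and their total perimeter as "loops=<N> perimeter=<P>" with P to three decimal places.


Straddling triangles (8 of 12):
  (v1,v3,v0) [-+-] → (-1.395, -0.0779, 2)–(-1.395, -0.0779, -0.195975)  len=2.1960
  (v0,v3,v2) [-++] → (-1.395, -0.0779, -0.195975)–(-1.395, -0.0779, -2)  len=1.8040
  (v2,v4,v0) [+--] → (0.136692, -0.0779, -2)–(-1.395, -0.0779, -2)  len=1.5317
  (v1,v7,v3) [-++] → (-0.136692, -0.0779, 2)–(-1.395, -0.0779, 2)  len=1.2583
  (v5,v7,v1) [-+-] → (1.395, -0.0779, 2)–(-0.136692, -0.0779, 2)  len=1.5317
  (v6,v4,v2) [+-+] → (1.395, -0.0779, -2)–(0.136692, -0.0779, -2)  len=1.2583
  (v6,v5,v4) [+--] → (1.395, -0.0779, 0.195975)–(1.395, -0.0779, -2)  len=2.1960
  (v7,v5,v6) [+-+] → (1.395, -0.0779, 2)–(1.395, -0.0779, 0.195975)  len=1.8040

Chained into 1 loop(s):
  loop 1: 8 segments, perimeter = 13.5800
Total perimeter = 13.580

loops=1 perimeter=13.580


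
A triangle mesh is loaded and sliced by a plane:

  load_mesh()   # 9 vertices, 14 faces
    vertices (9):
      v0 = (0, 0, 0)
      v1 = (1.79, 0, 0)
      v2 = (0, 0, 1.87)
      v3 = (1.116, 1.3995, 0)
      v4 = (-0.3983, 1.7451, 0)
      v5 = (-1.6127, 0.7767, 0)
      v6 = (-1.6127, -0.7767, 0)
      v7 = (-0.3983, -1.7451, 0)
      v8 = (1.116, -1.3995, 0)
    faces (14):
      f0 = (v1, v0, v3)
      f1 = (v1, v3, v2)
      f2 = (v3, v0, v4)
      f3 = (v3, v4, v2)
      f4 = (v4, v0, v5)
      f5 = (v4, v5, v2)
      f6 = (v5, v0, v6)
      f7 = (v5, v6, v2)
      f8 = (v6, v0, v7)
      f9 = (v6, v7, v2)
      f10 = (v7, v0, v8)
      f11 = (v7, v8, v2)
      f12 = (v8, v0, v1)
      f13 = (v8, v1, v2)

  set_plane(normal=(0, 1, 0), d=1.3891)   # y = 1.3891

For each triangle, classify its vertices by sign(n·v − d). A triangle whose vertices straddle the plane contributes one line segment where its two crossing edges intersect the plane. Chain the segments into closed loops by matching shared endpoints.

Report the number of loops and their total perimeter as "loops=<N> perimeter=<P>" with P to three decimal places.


Straddling triangles (6 of 14):
  (v1,v0,v3) [--+] → (1.10771, 1.3891, 0)–(1.12101, 1.3891, 0)  len=0.0133
  (v1,v3,v2) [-+-] → (1.12101, 1.3891, 0)–(1.10771, 1.3891, 0.0138964)  len=0.0192
  (v3,v0,v4) [+-+] → (1.10771, 1.3891, 0)–(-0.317047, 1.3891, 0)  len=1.4248
  (v3,v4,v2) [++-] → (-0.317047, 1.3891, 0.38148)–(1.10771, 1.3891, 0.0138964)  len=1.4714
  (v4,v0,v5) [+--] → (-0.317047, 1.3891, 0)–(-0.844734, 1.3891, 0)  len=0.5277
  (v4,v5,v2) [+--] → (-0.844734, 1.3891, 0)–(-0.317047, 1.3891, 0.38148)  len=0.6511

Chained into 1 loop(s):
  loop 1: 6 segments, perimeter = 4.1075
Total perimeter = 4.108

loops=1 perimeter=4.108


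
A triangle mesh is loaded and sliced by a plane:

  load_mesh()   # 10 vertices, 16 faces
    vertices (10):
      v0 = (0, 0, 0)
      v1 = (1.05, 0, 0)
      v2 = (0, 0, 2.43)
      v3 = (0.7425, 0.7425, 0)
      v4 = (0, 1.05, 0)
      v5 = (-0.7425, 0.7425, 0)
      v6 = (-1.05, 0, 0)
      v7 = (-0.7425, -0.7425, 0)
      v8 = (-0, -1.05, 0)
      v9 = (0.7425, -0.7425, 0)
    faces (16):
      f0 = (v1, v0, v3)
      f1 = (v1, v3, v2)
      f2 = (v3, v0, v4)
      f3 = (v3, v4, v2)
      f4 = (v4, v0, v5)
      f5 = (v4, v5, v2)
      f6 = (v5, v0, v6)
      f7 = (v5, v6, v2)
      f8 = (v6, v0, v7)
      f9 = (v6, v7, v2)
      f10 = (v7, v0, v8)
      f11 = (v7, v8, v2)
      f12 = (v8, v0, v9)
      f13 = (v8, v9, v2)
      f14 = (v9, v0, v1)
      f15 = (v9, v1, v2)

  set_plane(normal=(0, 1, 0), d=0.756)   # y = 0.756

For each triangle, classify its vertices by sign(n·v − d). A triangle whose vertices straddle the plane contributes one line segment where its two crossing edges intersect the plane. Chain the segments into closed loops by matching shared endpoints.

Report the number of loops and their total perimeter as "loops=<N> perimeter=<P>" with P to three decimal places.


loops=1 perimeter=3.386

Straddling triangles (4 of 16):
  (v3,v0,v4) [--+] → (0, 0.756, 0)–(0.709902, 0.756, 0)  len=0.7099
  (v3,v4,v2) [-+-] → (0.709902, 0.756, 0)–(0, 0.756, 0.6804)  len=0.9833
  (v4,v0,v5) [+--] → (0, 0.756, 0)–(-0.709902, 0.756, 0)  len=0.7099
  (v4,v5,v2) [+--] → (-0.709902, 0.756, 0)–(0, 0.756, 0.6804)  len=0.9833

Chained into 1 loop(s):
  loop 1: 4 segments, perimeter = 3.3864
Total perimeter = 3.386
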